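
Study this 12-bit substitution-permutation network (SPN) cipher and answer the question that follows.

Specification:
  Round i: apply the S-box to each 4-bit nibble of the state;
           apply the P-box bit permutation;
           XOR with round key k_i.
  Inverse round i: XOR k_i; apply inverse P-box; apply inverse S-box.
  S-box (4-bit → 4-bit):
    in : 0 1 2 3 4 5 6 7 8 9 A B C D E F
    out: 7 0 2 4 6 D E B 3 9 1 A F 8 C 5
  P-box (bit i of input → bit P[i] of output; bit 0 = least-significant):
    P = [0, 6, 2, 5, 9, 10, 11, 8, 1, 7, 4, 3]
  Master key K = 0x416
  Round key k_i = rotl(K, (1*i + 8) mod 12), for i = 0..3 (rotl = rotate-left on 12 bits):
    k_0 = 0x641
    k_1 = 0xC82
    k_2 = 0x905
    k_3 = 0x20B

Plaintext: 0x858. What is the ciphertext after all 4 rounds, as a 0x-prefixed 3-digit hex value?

s_0 = plaintext = 0x858
s_1 = Round(s_0, k_0) = 0xD82
s_2 = Round(s_1, k_1) = 0xACA
s_3 = Round(s_2, k_2) = 0x606
s_4 = Round(s_3, k_3) = 0xCF7

0xCF7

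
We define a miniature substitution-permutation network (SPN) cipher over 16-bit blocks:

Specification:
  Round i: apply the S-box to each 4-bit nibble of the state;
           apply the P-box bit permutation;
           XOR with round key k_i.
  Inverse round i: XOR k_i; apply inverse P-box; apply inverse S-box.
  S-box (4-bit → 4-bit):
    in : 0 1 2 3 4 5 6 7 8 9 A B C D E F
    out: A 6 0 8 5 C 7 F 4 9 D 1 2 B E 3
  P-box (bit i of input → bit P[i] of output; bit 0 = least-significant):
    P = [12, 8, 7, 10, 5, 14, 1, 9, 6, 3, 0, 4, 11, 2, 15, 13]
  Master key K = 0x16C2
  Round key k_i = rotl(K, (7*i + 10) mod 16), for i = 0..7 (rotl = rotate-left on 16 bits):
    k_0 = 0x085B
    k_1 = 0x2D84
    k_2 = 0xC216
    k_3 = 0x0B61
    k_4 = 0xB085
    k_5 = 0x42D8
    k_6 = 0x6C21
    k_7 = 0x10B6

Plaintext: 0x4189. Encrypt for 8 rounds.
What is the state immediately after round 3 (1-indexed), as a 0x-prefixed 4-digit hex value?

0xB792

s_0 = plaintext = 0x4189
s_1 = Round(s_0, k_0) = 0x9450
s_2 = Round(s_1, k_1) = 0x02C7
s_3 = Round(s_2, k_2) = 0xB792
s_4 = Round(s_3, k_3) = 0x0118
s_5 = Round(s_4, k_4) = 0xD00A
s_6 = Round(s_5, k_5) = 0x3C44
s_7 = Round(s_6, k_6) = 0x5C8B
s_8 = Round(s_7, k_7) = 0xA0BC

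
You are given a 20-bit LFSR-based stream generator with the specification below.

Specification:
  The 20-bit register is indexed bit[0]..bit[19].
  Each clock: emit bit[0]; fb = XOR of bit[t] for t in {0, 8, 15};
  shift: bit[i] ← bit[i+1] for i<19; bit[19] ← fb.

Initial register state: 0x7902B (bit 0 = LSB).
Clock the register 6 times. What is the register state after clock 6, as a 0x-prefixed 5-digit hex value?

0xD1E40

reg_0 = 0x7902B
clock 1: out=1, reg = 0x3C815
clock 2: out=1, reg = 0x1E40A
clock 3: out=0, reg = 0x8F205
clock 4: out=1, reg = 0x47902
clock 5: out=0, reg = 0xA3C81
clock 6: out=1, reg = 0xD1E40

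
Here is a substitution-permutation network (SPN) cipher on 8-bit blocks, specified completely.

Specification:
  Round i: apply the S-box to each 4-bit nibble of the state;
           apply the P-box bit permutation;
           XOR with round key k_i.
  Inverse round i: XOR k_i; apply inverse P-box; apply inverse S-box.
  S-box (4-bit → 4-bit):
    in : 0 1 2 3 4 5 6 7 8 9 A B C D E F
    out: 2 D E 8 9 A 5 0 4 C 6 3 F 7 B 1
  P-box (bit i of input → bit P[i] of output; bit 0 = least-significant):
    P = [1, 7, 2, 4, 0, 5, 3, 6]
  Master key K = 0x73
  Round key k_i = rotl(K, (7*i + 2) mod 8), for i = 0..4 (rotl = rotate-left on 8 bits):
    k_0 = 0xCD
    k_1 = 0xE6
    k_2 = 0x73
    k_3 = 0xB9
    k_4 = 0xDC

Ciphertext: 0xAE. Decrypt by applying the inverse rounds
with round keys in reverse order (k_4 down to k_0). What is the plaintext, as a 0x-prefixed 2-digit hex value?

0xC3

s_0 = ciphertext = 0xAE
s_1 = InvRound(s_0, k_4) = 0x54
s_2 = InvRound(s_1, k_3) = 0xCA
s_3 = InvRound(s_2, k_2) = 0xD5
s_4 = InvRound(s_3, k_1) = 0xB4
s_5 = InvRound(s_4, k_0) = 0xC3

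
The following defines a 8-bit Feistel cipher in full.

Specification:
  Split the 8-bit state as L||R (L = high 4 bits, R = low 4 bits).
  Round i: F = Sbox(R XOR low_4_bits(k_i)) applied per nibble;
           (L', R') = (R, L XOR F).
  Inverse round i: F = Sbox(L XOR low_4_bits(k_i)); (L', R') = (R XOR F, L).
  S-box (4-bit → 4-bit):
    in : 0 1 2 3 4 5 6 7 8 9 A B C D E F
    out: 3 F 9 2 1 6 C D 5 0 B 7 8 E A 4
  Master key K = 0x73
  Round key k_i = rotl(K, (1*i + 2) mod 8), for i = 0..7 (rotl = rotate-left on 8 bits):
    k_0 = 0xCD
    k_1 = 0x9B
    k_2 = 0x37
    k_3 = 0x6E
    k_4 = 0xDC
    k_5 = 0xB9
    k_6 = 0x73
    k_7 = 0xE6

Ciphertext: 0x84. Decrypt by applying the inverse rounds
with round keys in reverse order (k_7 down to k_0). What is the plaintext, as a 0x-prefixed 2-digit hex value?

0xEB

s_0 = ciphertext = 0x84
s_1 = InvRound(s_0, k_7) = 0xE8
s_2 = InvRound(s_1, k_6) = 0x6E
s_3 = InvRound(s_2, k_5) = 0xA6
s_4 = InvRound(s_3, k_4) = 0xAA
s_5 = InvRound(s_4, k_3) = 0xBA
s_6 = InvRound(s_5, k_2) = 0x2B
s_7 = InvRound(s_6, k_1) = 0xB2
s_8 = InvRound(s_7, k_0) = 0xEB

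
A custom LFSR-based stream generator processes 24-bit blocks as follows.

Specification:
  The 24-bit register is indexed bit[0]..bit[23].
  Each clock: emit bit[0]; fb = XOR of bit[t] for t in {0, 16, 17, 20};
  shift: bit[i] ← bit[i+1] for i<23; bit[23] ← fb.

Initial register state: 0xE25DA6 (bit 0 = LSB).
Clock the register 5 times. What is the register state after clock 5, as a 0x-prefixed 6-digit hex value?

reg_0 = 0xE25DA6
clock 1: out=0, reg = 0xF12ED3
clock 2: out=1, reg = 0xF89769
clock 3: out=1, reg = 0x7C4BB4
clock 4: out=0, reg = 0xBE25DA
clock 5: out=0, reg = 0x5F12ED

0x5F12ED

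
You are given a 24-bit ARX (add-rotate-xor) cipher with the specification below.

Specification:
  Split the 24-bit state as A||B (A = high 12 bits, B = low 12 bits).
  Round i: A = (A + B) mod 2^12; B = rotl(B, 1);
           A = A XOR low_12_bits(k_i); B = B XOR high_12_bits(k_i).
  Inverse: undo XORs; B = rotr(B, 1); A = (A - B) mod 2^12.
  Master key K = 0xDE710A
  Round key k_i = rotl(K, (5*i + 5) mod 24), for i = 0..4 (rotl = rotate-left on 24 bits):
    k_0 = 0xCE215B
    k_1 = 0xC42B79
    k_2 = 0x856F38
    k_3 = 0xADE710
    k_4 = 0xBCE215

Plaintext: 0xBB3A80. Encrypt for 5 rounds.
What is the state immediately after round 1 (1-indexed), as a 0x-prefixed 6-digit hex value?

0x7689E3

s_0 = plaintext = 0xBB3A80
s_1 = Round(s_0, k_0) = 0x7689E3
s_2 = Round(s_1, k_1) = 0xA32F85
s_3 = Round(s_2, k_2) = 0x68F75D
s_4 = Round(s_3, k_3) = 0xAFC464
s_5 = Round(s_4, k_4) = 0xD75306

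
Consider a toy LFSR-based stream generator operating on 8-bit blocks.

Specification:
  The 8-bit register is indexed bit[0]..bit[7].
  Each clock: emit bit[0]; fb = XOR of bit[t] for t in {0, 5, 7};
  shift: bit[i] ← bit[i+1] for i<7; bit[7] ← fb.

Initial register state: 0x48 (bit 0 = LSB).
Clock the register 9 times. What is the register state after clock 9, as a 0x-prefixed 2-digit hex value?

0x2B

reg_0 = 0x48
clock 1: out=0, reg = 0x24
clock 2: out=0, reg = 0x92
clock 3: out=0, reg = 0xC9
clock 4: out=1, reg = 0x64
clock 5: out=0, reg = 0xB2
clock 6: out=0, reg = 0x59
clock 7: out=1, reg = 0xAC
clock 8: out=0, reg = 0x56
clock 9: out=0, reg = 0x2B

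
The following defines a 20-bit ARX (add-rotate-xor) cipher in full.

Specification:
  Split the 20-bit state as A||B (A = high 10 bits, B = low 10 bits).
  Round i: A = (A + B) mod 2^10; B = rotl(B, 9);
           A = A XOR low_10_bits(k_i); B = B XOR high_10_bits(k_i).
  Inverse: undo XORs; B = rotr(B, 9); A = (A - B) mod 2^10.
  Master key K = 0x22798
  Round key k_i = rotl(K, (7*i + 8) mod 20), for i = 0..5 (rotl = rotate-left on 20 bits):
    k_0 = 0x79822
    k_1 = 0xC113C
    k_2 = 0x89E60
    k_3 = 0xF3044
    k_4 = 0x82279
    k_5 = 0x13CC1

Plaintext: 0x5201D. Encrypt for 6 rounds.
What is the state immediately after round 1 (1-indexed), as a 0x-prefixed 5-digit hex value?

0x51FE8

s_0 = plaintext = 0x5201D
s_1 = Round(s_0, k_0) = 0x51FE8
s_2 = Round(s_1, k_1) = 0x04EF0
s_3 = Round(s_2, k_2) = 0x58F5F
s_4 = Round(s_3, k_3) = 0x21863
s_5 = Round(s_4, k_4) = 0xA4039
s_6 = Round(s_5, k_5) = 0x82253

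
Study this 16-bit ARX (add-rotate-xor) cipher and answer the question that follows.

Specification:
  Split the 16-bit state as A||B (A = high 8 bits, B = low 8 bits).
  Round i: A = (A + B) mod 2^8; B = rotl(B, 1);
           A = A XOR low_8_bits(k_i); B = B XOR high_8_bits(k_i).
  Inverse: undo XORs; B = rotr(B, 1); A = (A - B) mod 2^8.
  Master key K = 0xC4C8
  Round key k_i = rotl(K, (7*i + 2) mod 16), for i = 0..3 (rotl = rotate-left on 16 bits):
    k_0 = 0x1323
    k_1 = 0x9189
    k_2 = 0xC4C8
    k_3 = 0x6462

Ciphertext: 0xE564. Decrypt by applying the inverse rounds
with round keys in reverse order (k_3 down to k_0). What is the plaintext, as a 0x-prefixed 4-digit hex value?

s_0 = ciphertext = 0xE564
s_1 = InvRound(s_0, k_3) = 0x8700
s_2 = InvRound(s_1, k_2) = 0xED62
s_3 = InvRound(s_2, k_1) = 0x6BF9
s_4 = InvRound(s_3, k_0) = 0xD375

0xD375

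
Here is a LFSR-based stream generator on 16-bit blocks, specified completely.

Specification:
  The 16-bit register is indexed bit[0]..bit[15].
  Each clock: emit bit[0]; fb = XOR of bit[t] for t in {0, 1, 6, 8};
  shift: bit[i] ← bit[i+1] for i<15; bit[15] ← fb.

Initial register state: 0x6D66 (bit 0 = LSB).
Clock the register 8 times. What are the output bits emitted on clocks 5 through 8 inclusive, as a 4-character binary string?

0110

reg_0 = 0x6D66
clock 1: out=0, reg = 0xB6B3
clock 2: out=1, reg = 0x5B59
clock 3: out=1, reg = 0xADAC
clock 4: out=0, reg = 0xD6D6
clock 5: out=0, reg = 0x6B6B
clock 6: out=1, reg = 0x35B5
clock 7: out=1, reg = 0x1ADA
clock 8: out=0, reg = 0x0D6D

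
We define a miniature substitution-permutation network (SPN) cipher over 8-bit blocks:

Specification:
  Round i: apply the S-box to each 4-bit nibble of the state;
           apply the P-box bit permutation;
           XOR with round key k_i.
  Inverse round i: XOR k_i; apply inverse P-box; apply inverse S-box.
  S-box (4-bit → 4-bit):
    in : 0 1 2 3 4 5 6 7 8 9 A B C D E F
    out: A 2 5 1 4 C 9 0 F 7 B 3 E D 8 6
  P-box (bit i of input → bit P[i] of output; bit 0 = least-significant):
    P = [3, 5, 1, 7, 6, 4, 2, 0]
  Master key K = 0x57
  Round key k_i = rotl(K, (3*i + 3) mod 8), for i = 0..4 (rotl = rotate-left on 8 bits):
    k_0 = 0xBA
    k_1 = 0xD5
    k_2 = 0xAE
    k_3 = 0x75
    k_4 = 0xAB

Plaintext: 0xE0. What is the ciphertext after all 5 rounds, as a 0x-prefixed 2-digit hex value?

s_0 = plaintext = 0xE0
s_1 = Round(s_0, k_0) = 0x1B
s_2 = Round(s_1, k_1) = 0xED
s_3 = Round(s_2, k_2) = 0x25
s_4 = Round(s_3, k_3) = 0xB3
s_5 = Round(s_4, k_4) = 0xF3

0xF3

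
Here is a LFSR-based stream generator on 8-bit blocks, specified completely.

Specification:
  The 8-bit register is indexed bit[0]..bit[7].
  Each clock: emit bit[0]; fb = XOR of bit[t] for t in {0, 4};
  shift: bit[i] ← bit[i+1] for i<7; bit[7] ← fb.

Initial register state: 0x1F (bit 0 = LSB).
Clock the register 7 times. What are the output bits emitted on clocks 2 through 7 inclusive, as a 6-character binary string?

reg_0 = 0x1F
clock 1: out=1, reg = 0x0F
clock 2: out=1, reg = 0x87
clock 3: out=1, reg = 0xC3
clock 4: out=1, reg = 0xE1
clock 5: out=1, reg = 0xF0
clock 6: out=0, reg = 0xF8
clock 7: out=0, reg = 0xFC

111100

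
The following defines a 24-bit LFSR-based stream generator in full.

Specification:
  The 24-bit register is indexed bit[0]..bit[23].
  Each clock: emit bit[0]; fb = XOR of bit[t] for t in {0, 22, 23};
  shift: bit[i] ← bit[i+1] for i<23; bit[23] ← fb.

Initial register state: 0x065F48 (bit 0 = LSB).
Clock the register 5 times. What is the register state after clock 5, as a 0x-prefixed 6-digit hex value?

0xC032FA

reg_0 = 0x065F48
clock 1: out=0, reg = 0x032FA4
clock 2: out=0, reg = 0x0197D2
clock 3: out=0, reg = 0x00CBE9
clock 4: out=1, reg = 0x8065F4
clock 5: out=0, reg = 0xC032FA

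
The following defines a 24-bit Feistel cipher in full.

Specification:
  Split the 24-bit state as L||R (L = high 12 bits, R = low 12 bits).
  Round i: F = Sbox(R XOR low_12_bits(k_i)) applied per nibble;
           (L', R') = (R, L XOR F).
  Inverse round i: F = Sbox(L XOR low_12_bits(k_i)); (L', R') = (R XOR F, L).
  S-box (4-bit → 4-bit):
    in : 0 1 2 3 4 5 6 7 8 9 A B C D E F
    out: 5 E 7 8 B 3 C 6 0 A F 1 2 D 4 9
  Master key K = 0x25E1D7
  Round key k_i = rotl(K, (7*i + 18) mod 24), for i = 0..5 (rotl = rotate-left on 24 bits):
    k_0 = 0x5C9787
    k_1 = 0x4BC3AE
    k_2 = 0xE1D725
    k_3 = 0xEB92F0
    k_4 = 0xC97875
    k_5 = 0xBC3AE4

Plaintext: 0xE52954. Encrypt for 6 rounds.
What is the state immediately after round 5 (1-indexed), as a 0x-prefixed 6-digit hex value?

0xB5C9AF

s_0 = plaintext = 0xE52954
s_1 = Round(s_0, k_0) = 0x954A8A
s_2 = Round(s_1, k_1) = 0xA8A32F
s_3 = Round(s_2, k_2) = 0x32F1D5
s_4 = Round(s_3, k_3) = 0x1D5B5C
s_5 = Round(s_4, k_4) = 0xB5C9AF
s_6 = Round(s_5, k_5) = 0x9AF3ED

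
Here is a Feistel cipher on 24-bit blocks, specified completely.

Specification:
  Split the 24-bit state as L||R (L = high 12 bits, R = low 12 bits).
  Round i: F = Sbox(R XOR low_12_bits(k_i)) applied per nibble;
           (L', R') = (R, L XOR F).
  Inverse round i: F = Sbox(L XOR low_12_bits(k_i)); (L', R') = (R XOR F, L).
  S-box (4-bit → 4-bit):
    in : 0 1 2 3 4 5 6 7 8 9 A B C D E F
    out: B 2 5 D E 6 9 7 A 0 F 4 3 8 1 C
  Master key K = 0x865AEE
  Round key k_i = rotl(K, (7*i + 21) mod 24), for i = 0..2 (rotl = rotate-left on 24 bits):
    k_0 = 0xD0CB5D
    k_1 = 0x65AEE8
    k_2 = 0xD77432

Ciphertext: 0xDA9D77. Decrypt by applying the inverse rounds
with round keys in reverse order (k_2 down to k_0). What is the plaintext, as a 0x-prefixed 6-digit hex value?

0x9B80AD

s_0 = ciphertext = 0xDA9D77
s_1 = InvRound(s_0, k_2) = 0xD73DA9
s_2 = InvRound(s_1, k_1) = 0x0ADD73
s_3 = InvRound(s_2, k_0) = 0x9B80AD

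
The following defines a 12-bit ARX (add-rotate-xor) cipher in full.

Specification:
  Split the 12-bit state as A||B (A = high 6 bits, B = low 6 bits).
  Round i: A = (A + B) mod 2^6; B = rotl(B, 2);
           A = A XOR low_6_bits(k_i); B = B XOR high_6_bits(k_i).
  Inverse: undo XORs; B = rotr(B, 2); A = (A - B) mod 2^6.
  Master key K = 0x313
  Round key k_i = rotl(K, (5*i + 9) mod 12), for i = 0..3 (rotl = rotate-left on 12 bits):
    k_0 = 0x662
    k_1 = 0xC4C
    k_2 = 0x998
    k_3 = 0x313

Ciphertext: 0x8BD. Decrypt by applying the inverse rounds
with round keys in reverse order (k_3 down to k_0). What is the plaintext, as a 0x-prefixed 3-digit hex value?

0x4EB

s_0 = ciphertext = 0x8BD
s_1 = InvRound(s_0, k_3) = 0x55C
s_2 = InvRound(s_1, k_2) = 0x7EE
s_3 = InvRound(s_2, k_1) = 0x737
s_4 = InvRound(s_3, k_0) = 0x4EB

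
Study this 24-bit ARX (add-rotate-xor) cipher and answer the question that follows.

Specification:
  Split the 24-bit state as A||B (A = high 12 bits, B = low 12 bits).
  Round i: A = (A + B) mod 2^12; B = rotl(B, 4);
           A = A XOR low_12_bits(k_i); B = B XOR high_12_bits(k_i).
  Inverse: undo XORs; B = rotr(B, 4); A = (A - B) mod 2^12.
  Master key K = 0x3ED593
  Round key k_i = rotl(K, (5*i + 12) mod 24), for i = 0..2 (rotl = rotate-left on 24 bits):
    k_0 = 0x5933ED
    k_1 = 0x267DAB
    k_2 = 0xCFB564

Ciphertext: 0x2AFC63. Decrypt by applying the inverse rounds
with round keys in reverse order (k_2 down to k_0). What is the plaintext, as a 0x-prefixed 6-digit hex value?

s_0 = ciphertext = 0x2AFC63
s_1 = InvRound(s_0, k_2) = 0xFC2809
s_2 = InvRound(s_1, k_1) = 0x3C3EA6
s_3 = InvRound(s_2, k_0) = 0xA7B5B3

0xA7B5B3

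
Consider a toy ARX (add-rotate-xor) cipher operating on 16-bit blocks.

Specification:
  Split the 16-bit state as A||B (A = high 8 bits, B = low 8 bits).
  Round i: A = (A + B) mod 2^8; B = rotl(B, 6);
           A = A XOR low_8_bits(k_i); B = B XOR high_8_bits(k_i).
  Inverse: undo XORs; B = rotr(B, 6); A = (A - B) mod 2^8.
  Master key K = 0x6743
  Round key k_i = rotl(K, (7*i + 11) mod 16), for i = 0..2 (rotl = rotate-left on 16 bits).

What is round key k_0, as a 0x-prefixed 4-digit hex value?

0x1B3A

K = 0x6743
k_0 = rotl(K, (7*0+11) mod 16) = rotl(K, 11) = 0x1B3A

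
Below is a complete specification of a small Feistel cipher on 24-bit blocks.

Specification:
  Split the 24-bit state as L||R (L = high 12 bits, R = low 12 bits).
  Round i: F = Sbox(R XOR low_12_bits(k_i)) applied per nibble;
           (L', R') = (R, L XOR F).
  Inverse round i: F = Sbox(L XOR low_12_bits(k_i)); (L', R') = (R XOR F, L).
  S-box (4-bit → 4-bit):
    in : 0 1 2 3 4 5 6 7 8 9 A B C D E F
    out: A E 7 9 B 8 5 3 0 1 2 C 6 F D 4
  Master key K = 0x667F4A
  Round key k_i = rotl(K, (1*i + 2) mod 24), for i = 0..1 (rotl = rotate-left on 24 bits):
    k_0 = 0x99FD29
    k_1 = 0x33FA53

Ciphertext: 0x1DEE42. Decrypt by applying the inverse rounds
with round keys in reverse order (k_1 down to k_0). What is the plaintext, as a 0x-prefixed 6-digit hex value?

s_0 = ciphertext = 0x1DEE42
s_1 = InvRound(s_0, k_1) = 0x24D1DE
s_2 = InvRound(s_1, k_0) = 0x58524D

0x58524D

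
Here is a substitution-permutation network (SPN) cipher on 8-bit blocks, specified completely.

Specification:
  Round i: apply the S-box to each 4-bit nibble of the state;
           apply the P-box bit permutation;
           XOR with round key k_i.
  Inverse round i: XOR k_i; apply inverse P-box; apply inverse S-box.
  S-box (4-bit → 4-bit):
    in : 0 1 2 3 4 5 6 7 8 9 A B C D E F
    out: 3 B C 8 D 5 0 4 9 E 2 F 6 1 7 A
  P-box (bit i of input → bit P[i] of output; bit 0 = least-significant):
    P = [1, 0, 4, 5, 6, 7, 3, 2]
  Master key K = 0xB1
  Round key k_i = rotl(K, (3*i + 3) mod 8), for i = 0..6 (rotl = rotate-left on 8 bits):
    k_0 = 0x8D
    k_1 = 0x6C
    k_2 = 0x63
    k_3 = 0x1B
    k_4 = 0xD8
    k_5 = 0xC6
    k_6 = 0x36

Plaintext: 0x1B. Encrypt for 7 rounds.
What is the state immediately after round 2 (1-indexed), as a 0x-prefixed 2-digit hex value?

0x65

s_0 = plaintext = 0x1B
s_1 = Round(s_0, k_0) = 0x7A
s_2 = Round(s_1, k_1) = 0x65
s_3 = Round(s_2, k_2) = 0x71
s_4 = Round(s_3, k_3) = 0x30
s_5 = Round(s_4, k_4) = 0xDF
s_6 = Round(s_5, k_5) = 0xA7
s_7 = Round(s_6, k_6) = 0xA6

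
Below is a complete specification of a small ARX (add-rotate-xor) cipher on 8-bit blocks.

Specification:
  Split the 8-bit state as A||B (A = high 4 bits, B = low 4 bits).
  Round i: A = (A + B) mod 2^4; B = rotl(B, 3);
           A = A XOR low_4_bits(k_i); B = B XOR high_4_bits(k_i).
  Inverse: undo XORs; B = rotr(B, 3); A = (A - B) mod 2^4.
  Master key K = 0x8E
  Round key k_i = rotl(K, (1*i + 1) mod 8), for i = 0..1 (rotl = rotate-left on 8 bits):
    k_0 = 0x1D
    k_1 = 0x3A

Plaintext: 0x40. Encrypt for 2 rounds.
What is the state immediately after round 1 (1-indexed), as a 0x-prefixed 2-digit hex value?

0x91

s_0 = plaintext = 0x40
s_1 = Round(s_0, k_0) = 0x91
s_2 = Round(s_1, k_1) = 0x0B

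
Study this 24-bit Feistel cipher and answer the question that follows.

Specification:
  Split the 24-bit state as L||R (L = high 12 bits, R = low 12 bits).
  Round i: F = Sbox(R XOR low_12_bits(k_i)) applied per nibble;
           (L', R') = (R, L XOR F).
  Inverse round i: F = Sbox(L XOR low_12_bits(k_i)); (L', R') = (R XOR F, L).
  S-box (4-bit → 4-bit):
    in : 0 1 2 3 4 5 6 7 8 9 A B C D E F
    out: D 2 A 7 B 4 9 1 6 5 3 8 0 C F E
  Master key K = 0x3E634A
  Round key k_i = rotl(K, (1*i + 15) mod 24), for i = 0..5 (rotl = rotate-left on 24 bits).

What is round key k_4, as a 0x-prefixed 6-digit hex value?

K = 0x3E634A
k_0 = rotl(K, (1*0+15) mod 24) = rotl(K, 15) = 0xA51F31
k_1 = rotl(K, (1*1+15) mod 24) = rotl(K, 16) = 0x4A3E63
k_2 = rotl(K, (1*2+15) mod 24) = rotl(K, 17) = 0x947CC6
k_3 = rotl(K, (1*3+15) mod 24) = rotl(K, 18) = 0x28F98D
k_4 = rotl(K, (1*4+15) mod 24) = rotl(K, 19) = 0x51F31A

0x51F31A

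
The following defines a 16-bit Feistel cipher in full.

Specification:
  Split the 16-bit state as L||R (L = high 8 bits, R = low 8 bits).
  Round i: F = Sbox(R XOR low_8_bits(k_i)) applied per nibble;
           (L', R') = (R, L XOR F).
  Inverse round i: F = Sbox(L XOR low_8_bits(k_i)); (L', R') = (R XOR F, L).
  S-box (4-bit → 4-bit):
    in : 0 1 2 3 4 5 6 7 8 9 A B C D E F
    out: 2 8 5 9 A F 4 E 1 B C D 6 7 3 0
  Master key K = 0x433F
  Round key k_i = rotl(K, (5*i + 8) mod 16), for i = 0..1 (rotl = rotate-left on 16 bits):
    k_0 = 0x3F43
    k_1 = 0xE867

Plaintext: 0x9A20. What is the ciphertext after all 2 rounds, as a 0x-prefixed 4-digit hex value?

s_0 = plaintext = 0x9A20
s_1 = Round(s_0, k_0) = 0x20D3
s_2 = Round(s_1, k_1) = 0xD3FA

0xD3FA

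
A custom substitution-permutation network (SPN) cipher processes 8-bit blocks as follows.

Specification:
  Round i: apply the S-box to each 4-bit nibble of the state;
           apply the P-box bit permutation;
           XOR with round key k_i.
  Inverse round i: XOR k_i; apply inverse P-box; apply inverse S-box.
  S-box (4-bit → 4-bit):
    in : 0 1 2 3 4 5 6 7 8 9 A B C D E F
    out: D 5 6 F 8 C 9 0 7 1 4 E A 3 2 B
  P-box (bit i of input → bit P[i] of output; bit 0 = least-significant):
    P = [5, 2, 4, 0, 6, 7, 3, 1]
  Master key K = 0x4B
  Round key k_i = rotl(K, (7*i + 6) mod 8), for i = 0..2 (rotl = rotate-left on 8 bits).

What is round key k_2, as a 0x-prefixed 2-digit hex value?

K = 0x4B
k_0 = rotl(K, (7*0+6) mod 8) = rotl(K, 6) = 0xD2
k_1 = rotl(K, (7*1+6) mod 8) = rotl(K, 5) = 0x69
k_2 = rotl(K, (7*2+6) mod 8) = rotl(K, 4) = 0xB4

0xB4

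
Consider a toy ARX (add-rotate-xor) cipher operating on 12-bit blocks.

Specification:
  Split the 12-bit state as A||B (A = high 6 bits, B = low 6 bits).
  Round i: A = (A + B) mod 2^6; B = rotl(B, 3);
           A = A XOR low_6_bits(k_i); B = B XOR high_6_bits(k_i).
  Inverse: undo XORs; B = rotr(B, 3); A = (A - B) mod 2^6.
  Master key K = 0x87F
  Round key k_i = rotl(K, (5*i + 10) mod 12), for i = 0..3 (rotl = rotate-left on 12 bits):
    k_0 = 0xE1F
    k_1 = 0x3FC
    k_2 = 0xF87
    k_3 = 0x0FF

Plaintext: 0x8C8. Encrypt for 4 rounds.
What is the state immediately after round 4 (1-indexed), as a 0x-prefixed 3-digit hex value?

s_0 = plaintext = 0x8C8
s_1 = Round(s_0, k_0) = 0xD39
s_2 = Round(s_1, k_1) = 0x440
s_3 = Round(s_2, k_2) = 0x5BE
s_4 = Round(s_3, k_3) = 0xAF4

0xAF4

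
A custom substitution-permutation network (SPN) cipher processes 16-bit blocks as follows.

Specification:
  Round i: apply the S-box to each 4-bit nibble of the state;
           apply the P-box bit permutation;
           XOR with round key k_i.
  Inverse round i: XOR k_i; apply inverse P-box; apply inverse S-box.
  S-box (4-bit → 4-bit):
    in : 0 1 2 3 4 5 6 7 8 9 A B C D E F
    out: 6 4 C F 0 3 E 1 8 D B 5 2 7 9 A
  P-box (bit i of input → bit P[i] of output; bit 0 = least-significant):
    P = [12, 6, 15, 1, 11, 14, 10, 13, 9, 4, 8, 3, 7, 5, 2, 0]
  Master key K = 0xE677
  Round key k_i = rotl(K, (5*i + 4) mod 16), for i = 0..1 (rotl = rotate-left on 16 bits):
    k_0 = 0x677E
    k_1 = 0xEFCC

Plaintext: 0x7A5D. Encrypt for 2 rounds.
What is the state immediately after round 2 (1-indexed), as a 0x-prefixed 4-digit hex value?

s_0 = plaintext = 0x7A5D
s_1 = Round(s_0, k_0) = 0xBDA6
s_2 = Round(s_1, k_1) = 0x041A

0x041A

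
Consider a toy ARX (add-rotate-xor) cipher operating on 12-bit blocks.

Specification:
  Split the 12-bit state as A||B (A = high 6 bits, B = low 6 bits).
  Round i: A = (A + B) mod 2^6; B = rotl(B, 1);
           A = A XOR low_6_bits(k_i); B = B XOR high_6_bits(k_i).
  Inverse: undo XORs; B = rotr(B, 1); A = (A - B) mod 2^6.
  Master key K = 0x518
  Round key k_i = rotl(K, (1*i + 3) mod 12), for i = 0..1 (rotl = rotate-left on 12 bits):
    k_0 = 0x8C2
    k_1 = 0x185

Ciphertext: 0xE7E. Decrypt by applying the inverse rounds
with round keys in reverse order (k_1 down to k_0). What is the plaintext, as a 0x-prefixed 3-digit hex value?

0x8FF

s_0 = ciphertext = 0xE7E
s_1 = InvRound(s_0, k_1) = 0x81C
s_2 = InvRound(s_1, k_0) = 0x8FF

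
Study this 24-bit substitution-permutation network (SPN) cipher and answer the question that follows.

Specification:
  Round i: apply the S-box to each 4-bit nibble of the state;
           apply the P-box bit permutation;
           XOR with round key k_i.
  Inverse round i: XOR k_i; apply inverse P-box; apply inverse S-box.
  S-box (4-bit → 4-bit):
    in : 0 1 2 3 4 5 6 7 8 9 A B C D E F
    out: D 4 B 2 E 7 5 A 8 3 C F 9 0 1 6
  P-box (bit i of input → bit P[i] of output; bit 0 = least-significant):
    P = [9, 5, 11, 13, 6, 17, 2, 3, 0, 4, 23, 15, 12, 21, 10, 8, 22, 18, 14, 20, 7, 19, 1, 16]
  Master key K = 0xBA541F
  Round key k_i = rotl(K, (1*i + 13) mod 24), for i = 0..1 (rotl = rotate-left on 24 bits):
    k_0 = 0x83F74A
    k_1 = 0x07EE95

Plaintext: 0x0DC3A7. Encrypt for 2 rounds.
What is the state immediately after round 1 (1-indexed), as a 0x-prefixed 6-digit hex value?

s_0 = plaintext = 0x0DC3A7
s_1 = Round(s_0, k_0) = 0x82C6F4
s_2 = Round(s_1, k_1) = 0xD0D7B0

0x82C6F4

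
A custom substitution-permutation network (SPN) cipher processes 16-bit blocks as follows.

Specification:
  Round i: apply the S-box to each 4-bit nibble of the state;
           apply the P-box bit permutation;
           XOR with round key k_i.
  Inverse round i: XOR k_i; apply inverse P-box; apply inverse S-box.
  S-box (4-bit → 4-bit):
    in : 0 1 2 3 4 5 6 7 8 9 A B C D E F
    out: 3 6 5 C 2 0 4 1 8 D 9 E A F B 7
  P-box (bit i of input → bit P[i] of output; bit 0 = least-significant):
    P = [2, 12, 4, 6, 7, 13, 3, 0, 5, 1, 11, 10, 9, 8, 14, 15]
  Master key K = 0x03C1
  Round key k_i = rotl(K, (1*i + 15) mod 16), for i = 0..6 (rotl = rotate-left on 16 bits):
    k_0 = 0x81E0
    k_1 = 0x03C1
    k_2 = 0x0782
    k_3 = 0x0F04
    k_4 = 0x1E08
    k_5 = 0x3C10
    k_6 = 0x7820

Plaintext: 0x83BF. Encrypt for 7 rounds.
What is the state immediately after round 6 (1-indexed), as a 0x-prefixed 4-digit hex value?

0xB574

s_0 = plaintext = 0x83BF
s_1 = Round(s_0, k_0) = 0x3DFD
s_2 = Round(s_1, k_1) = 0xFF3F
s_3 = Round(s_2, k_2) = 0x5CBD
s_4 = Round(s_3, k_3) = 0x3B5B
s_5 = Round(s_4, k_4) = 0xC25A
s_6 = Round(s_5, k_5) = 0xB574
s_7 = Round(s_6, k_6) = 0xA9A0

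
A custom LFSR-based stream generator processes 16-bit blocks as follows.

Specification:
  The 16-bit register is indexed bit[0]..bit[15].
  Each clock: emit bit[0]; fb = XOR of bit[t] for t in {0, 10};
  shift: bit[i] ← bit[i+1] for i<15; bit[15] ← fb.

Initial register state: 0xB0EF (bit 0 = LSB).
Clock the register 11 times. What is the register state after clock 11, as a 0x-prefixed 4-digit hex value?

0x0076

reg_0 = 0xB0EF
clock 1: out=1, reg = 0xD877
clock 2: out=1, reg = 0xEC3B
clock 3: out=1, reg = 0x761D
clock 4: out=1, reg = 0x3B0E
clock 5: out=0, reg = 0x1D87
clock 6: out=1, reg = 0x0EC3
clock 7: out=1, reg = 0x0761
clock 8: out=1, reg = 0x03B0
clock 9: out=0, reg = 0x01D8
clock 10: out=0, reg = 0x00EC
clock 11: out=0, reg = 0x0076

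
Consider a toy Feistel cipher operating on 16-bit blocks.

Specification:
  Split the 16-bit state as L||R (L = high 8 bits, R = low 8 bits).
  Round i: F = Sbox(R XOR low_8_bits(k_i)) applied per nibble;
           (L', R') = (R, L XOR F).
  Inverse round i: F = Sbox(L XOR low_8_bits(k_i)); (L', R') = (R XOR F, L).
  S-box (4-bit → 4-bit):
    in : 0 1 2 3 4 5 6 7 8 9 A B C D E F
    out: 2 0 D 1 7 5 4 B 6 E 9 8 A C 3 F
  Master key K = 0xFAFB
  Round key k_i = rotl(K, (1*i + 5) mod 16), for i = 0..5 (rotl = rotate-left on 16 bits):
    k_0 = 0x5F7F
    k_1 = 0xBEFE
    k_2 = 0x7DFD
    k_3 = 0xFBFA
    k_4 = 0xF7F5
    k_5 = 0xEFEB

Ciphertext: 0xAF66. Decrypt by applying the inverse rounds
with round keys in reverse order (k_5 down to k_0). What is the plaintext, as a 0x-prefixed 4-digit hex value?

0xC3A8

s_0 = ciphertext = 0xAF66
s_1 = InvRound(s_0, k_5) = 0x11AF
s_2 = InvRound(s_1, k_4) = 0x9811
s_3 = InvRound(s_2, k_3) = 0x5C98
s_4 = InvRound(s_3, k_2) = 0x085C
s_5 = InvRound(s_4, k_1) = 0xA808
s_6 = InvRound(s_5, k_0) = 0xC3A8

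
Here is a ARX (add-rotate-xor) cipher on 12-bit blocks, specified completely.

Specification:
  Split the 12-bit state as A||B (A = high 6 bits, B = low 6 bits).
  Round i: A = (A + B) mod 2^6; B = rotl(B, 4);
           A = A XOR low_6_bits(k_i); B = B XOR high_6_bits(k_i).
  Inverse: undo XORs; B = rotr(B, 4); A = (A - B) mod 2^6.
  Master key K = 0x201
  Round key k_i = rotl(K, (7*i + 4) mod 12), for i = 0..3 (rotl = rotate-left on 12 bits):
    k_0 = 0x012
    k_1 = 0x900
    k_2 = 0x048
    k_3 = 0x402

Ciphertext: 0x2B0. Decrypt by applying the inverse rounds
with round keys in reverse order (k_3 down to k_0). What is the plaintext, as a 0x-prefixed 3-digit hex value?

0xA0A

s_0 = ciphertext = 0x2B0
s_1 = InvRound(s_0, k_3) = 0x182
s_2 = InvRound(s_1, k_2) = 0x08C
s_3 = InvRound(s_2, k_1) = 0x822
s_4 = InvRound(s_3, k_0) = 0xA0A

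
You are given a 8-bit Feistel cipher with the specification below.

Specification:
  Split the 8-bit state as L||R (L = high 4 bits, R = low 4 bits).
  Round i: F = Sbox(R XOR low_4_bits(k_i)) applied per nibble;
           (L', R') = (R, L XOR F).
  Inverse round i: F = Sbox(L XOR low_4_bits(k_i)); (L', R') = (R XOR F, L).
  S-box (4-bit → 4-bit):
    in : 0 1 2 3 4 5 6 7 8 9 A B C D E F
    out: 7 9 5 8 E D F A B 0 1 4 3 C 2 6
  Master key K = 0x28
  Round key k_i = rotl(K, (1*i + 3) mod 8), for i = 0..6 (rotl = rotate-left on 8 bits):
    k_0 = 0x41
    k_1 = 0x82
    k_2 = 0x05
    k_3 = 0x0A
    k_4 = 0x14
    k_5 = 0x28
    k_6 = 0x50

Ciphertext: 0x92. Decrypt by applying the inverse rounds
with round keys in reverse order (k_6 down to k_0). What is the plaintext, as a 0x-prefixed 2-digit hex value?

0xC4

s_0 = ciphertext = 0x92
s_1 = InvRound(s_0, k_6) = 0x29
s_2 = InvRound(s_1, k_5) = 0x82
s_3 = InvRound(s_2, k_4) = 0x18
s_4 = InvRound(s_3, k_3) = 0xC1
s_5 = InvRound(s_4, k_2) = 0x1C
s_6 = InvRound(s_5, k_1) = 0x41
s_7 = InvRound(s_6, k_0) = 0xC4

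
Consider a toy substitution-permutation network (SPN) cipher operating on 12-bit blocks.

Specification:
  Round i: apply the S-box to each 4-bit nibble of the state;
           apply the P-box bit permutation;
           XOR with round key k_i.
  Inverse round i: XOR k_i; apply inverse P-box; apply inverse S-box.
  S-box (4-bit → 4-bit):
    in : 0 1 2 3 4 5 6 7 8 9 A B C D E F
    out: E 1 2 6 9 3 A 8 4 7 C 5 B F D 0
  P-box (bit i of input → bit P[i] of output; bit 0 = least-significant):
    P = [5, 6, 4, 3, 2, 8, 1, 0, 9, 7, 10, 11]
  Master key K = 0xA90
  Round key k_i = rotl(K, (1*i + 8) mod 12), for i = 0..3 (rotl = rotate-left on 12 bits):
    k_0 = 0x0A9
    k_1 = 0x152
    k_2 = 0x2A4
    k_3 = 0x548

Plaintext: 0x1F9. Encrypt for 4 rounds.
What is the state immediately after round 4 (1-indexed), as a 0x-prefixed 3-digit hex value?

s_0 = plaintext = 0x1F9
s_1 = Round(s_0, k_0) = 0x2D9
s_2 = Round(s_1, k_1) = 0x0A5
s_3 = Round(s_2, k_2) = 0xE47
s_4 = Round(s_3, k_3) = 0xB45

0xB45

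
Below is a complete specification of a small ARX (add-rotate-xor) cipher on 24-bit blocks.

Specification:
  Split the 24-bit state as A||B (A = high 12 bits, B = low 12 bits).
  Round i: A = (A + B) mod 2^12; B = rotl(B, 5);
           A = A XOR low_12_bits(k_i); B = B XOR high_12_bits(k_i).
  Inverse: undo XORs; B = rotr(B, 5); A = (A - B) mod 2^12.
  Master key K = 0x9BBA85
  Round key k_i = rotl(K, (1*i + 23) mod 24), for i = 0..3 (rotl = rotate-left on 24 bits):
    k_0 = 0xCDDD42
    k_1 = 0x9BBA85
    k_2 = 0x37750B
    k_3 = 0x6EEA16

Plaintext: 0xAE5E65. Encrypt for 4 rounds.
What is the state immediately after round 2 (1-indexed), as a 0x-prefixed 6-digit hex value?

0xEEC59B

s_0 = plaintext = 0xAE5E65
s_1 = Round(s_0, k_0) = 0x408061
s_2 = Round(s_1, k_1) = 0xEEC59B
s_3 = Round(s_2, k_2) = 0x18C01C
s_4 = Round(s_3, k_3) = 0xBBE56E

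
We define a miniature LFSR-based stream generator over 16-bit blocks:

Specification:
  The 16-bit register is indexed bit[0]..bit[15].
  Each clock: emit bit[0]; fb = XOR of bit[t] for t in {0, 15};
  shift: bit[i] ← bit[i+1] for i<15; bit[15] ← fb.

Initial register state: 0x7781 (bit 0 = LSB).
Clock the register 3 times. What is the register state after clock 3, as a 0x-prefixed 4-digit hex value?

reg_0 = 0x7781
clock 1: out=1, reg = 0xBBC0
clock 2: out=0, reg = 0xDDE0
clock 3: out=0, reg = 0xEEF0

0xEEF0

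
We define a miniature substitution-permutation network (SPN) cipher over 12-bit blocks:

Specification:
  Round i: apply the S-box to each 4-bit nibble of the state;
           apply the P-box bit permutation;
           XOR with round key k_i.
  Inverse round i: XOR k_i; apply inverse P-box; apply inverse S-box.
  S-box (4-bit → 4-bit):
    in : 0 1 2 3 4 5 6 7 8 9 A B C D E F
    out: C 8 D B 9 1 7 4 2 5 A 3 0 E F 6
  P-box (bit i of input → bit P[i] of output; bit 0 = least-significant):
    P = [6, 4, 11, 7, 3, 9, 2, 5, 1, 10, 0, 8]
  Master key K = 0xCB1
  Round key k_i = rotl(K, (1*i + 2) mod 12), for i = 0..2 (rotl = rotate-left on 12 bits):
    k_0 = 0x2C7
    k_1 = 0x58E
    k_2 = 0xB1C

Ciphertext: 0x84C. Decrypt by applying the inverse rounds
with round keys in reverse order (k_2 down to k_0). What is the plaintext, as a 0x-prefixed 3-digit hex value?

0xE4D

s_0 = ciphertext = 0x84C
s_1 = InvRound(s_0, k_2) = 0x18B
s_2 = InvRound(s_1, k_1) = 0xF7C
s_3 = InvRound(s_2, k_0) = 0xE4D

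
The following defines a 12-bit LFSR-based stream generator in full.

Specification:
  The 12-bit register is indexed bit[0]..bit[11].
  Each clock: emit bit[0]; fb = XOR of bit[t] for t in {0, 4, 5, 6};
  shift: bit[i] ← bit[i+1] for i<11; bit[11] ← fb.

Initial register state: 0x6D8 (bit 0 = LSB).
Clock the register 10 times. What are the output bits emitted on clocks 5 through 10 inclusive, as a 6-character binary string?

101101

reg_0 = 0x6D8
clock 1: out=0, reg = 0x36C
clock 2: out=0, reg = 0x1B6
clock 3: out=0, reg = 0x0DB
clock 4: out=1, reg = 0x86D
clock 5: out=1, reg = 0xC36
clock 6: out=0, reg = 0x61B
clock 7: out=1, reg = 0x30D
clock 8: out=1, reg = 0x986
clock 9: out=0, reg = 0x4C3
clock 10: out=1, reg = 0x261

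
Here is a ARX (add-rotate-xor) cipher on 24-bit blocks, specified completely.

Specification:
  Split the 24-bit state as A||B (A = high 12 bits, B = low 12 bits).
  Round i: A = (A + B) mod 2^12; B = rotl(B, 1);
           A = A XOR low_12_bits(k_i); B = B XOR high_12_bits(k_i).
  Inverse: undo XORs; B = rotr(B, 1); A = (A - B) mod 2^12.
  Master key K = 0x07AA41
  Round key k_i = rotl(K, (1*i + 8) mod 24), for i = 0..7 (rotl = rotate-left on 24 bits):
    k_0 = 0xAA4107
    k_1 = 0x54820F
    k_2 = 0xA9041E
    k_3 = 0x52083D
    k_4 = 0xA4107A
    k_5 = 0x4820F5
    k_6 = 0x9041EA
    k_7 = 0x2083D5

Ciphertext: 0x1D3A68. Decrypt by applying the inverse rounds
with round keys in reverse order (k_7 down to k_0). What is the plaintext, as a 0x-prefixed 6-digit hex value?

s_0 = ciphertext = 0x1D3A68
s_1 = InvRound(s_0, k_7) = 0xDD6430
s_2 = InvRound(s_1, k_6) = 0x5A269A
s_3 = InvRound(s_2, k_5) = 0x44B10C
s_4 = InvRound(s_3, k_4) = 0x68BDA6
s_5 = InvRound(s_4, k_3) = 0xA73443
s_6 = InvRound(s_5, k_2) = 0xF04F69
s_7 = InvRound(s_6, k_1) = 0xFFBD10
s_8 = InvRound(s_7, k_0) = 0xB223DA

0xB223DA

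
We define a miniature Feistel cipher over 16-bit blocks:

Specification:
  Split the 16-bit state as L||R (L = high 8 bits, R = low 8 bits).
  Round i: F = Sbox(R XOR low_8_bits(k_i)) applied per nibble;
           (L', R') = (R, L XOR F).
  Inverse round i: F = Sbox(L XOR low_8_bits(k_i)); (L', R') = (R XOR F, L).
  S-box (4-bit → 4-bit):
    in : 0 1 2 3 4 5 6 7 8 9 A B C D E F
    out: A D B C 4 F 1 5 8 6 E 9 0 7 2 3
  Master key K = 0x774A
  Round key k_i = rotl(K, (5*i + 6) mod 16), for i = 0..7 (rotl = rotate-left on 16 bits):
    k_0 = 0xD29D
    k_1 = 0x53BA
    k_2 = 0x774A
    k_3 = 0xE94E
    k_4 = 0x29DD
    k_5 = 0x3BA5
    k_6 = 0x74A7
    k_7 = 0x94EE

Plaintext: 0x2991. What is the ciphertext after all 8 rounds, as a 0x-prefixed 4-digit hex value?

s_0 = plaintext = 0x2991
s_1 = Round(s_0, k_0) = 0x9189
s_2 = Round(s_1, k_1) = 0x895D
s_3 = Round(s_2, k_2) = 0x5D5C
s_4 = Round(s_3, k_3) = 0x5C86
s_5 = Round(s_4, k_4) = 0x86A5
s_6 = Round(s_5, k_5) = 0xA52C
s_7 = Round(s_6, k_6) = 0x2C2C
s_8 = Round(s_7, k_7) = 0x2C27

0x2C27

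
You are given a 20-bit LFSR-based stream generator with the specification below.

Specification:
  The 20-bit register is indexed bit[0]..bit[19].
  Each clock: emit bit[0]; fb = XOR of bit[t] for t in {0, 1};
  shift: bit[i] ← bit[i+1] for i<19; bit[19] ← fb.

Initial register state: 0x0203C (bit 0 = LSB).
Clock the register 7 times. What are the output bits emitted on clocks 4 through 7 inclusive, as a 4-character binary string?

reg_0 = 0x0203C
clock 1: out=0, reg = 0x0101E
clock 2: out=0, reg = 0x8080F
clock 3: out=1, reg = 0x40407
clock 4: out=1, reg = 0x20203
clock 5: out=1, reg = 0x10101
clock 6: out=1, reg = 0x88080
clock 7: out=0, reg = 0x44040

1110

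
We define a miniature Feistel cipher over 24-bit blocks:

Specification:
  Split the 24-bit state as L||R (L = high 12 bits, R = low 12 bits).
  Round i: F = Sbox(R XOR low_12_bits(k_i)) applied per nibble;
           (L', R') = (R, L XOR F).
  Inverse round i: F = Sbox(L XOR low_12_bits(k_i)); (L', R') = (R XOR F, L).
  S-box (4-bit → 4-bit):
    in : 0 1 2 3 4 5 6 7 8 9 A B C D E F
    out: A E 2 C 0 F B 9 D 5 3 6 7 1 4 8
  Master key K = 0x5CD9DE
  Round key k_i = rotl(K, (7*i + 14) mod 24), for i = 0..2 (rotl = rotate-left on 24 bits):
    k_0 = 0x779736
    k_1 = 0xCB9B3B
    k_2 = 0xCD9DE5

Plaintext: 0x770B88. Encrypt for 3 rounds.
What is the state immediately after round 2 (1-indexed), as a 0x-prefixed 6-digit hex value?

0x014DA0

s_0 = plaintext = 0x770B88
s_1 = Round(s_0, k_0) = 0xB88014
s_2 = Round(s_1, k_1) = 0x014DA0
s_3 = Round(s_2, k_2) = 0xDA0A1B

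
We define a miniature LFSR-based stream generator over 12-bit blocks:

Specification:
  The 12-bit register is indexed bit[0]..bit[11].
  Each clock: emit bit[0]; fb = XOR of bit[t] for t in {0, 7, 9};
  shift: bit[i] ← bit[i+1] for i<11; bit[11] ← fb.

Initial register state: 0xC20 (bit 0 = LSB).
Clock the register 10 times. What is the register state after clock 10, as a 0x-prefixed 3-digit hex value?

reg_0 = 0xC20
clock 1: out=0, reg = 0x610
clock 2: out=0, reg = 0xB08
clock 3: out=0, reg = 0xD84
clock 4: out=0, reg = 0xEC2
clock 5: out=0, reg = 0x761
clock 6: out=1, reg = 0x3B0
clock 7: out=0, reg = 0x1D8
clock 8: out=0, reg = 0x8EC
clock 9: out=0, reg = 0xC76
clock 10: out=0, reg = 0x63B

0x63B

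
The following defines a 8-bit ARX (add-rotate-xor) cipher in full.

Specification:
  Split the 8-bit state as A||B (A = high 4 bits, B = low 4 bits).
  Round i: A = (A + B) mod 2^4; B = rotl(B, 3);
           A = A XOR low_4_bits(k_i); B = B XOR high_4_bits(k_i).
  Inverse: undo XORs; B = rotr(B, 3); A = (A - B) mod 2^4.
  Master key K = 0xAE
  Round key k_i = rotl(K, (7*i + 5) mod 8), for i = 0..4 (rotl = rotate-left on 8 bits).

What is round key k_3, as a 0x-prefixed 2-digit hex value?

0xBA

K = 0xAE
k_0 = rotl(K, (7*0+5) mod 8) = rotl(K, 5) = 0xD5
k_1 = rotl(K, (7*1+5) mod 8) = rotl(K, 4) = 0xEA
k_2 = rotl(K, (7*2+5) mod 8) = rotl(K, 3) = 0x75
k_3 = rotl(K, (7*3+5) mod 8) = rotl(K, 2) = 0xBA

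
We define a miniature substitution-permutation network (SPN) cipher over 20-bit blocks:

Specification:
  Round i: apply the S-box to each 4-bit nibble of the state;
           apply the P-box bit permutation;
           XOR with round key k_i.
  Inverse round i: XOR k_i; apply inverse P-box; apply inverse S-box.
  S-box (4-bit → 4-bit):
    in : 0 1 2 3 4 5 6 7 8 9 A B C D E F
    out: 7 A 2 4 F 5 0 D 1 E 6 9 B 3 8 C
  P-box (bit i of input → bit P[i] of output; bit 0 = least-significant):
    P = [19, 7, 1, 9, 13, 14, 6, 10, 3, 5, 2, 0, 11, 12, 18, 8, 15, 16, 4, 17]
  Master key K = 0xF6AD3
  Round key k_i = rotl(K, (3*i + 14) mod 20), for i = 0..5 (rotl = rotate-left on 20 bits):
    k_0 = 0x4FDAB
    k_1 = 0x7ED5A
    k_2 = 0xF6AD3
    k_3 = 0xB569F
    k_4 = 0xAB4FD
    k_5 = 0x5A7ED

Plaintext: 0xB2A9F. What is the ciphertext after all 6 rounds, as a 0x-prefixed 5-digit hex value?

0x35CB8

s_0 = plaintext = 0xB2A9F
s_1 = Round(s_0, k_0) = 0x62BCD
s_2 = Round(s_1, k_1) = 0xF99D3
s_3 = Round(s_2, k_2) = 0x91BE4
s_4 = Round(s_3, k_3) = 0x04104
s_5 = Round(s_4, k_4) = 0x74F0E
s_6 = Round(s_5, k_5) = 0x35CB8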